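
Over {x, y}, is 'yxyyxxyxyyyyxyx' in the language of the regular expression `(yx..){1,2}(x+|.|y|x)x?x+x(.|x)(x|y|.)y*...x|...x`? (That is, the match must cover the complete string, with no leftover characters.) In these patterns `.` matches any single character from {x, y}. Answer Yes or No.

No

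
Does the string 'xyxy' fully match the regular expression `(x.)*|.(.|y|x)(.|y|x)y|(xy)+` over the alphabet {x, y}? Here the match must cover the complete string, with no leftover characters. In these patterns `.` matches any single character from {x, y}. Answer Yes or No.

Yes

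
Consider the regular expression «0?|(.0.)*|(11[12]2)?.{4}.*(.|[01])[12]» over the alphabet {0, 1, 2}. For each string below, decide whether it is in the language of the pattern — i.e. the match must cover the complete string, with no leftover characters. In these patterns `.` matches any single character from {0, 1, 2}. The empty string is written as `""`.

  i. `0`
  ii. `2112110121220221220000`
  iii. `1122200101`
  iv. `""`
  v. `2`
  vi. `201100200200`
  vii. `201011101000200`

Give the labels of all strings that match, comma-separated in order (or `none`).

i → match
ii → no match
iii → match
iv → match
v → no match
vi → match
vii → no match

i, iii, iv, vi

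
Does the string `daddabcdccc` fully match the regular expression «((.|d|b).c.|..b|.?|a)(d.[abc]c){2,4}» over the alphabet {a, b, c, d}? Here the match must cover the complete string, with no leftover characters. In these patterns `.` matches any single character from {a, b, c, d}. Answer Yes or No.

No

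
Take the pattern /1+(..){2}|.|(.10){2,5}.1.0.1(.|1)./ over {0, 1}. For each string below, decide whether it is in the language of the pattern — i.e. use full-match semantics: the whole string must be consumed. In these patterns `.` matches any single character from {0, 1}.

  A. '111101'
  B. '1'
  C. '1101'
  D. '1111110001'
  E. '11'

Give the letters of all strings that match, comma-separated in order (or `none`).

A. '111101' → match
B. '1' → match
C. '1101' → no match
D. '1111110001' → match
E. '11' → no match

A, B, D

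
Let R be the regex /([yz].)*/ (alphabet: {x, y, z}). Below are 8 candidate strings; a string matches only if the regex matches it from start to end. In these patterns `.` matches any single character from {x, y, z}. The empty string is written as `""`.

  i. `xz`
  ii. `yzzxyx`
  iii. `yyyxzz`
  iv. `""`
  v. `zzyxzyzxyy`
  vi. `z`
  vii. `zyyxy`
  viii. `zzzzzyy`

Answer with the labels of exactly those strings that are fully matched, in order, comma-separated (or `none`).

ii, iii, iv, v

i → no match
ii → match
iii → match
iv → match
v → match
vi → no match
vii → no match
viii → no match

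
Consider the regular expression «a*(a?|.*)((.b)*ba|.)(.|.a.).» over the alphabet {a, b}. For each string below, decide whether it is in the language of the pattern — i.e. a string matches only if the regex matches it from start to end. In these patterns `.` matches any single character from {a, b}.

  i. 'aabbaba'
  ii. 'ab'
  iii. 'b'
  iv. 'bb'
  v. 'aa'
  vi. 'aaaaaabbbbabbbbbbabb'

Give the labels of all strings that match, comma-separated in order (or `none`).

i, vi

i → match
ii → no match
iii → no match
iv → no match
v → no match
vi → match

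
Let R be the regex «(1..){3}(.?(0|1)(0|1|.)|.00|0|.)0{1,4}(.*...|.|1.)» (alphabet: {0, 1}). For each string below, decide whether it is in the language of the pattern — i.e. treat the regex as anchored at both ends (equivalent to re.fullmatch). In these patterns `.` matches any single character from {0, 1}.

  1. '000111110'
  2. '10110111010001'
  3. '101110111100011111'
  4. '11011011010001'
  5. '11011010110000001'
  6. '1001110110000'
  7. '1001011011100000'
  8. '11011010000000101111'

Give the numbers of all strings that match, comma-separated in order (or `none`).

2, 3, 4, 5, 7, 8

1 → no match — must start with '1'
2 → match
3 → match
4 → match
5 → match
6 → no match
7 → match
8 → match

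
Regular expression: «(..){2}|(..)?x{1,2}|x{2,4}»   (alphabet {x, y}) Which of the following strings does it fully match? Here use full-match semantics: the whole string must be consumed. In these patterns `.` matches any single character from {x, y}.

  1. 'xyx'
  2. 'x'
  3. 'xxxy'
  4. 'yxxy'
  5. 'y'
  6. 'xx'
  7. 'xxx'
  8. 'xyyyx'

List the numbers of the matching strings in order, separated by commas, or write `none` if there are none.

1, 2, 3, 4, 6, 7

1 → match
2 → match
3 → match
4 → match
5 → no match
6 → match
7 → match
8 → no match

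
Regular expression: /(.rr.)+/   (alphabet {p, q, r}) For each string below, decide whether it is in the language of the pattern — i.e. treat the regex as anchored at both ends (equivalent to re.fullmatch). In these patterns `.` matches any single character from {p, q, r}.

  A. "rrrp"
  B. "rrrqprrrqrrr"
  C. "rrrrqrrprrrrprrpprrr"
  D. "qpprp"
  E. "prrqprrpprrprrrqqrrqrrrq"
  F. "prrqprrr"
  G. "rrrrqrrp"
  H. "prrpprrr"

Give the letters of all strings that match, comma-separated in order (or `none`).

A → match
B → match
C → match
D → no match
E → match
F → match
G → match
H → match

A, B, C, E, F, G, H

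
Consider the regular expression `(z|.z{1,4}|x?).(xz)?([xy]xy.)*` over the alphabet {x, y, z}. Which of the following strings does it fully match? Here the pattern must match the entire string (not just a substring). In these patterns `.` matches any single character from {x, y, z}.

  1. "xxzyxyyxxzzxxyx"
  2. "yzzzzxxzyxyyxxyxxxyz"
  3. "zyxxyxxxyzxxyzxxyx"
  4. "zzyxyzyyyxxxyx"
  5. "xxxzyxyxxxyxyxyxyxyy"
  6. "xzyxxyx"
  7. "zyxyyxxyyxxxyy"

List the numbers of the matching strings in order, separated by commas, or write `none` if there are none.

1 → no match
2 → match
3 → match
4 → no match
5 → match
6. "xzyxxyx" → match
7 → no match

2, 3, 5, 6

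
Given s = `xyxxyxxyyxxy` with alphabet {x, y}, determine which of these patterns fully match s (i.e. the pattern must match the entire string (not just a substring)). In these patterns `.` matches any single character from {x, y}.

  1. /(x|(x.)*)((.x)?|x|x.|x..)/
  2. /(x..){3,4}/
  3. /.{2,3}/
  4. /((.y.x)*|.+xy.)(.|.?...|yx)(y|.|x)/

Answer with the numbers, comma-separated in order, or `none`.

1 → no match
2 → match
3 → no match
4 → no match

2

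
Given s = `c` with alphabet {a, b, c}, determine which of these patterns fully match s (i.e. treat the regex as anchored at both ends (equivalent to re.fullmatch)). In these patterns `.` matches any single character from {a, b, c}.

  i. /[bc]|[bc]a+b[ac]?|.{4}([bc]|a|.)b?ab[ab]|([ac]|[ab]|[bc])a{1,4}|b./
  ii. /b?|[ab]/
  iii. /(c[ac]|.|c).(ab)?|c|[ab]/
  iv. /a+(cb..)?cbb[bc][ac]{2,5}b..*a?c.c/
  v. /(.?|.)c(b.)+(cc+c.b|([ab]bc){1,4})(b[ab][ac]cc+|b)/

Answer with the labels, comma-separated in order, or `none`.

i → match
ii → no match
iii → match
iv → no match — must start with `a`
v → no match

i, iii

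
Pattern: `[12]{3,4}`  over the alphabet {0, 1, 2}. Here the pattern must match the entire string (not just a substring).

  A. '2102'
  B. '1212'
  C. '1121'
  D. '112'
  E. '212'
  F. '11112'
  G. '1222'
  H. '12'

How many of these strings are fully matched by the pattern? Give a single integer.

A → no match
B → match
C → match
D → match
E → match
F → no match
G → match
H → no match
Total matched: 5

5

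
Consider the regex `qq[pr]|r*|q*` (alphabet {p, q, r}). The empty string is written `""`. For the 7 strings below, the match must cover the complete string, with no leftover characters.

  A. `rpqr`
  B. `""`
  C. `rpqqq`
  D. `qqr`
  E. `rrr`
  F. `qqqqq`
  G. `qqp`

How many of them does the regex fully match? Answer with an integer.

5

A → no match
B → match
C → no match
D → match
E → match
F → match
G → match
Total matched: 5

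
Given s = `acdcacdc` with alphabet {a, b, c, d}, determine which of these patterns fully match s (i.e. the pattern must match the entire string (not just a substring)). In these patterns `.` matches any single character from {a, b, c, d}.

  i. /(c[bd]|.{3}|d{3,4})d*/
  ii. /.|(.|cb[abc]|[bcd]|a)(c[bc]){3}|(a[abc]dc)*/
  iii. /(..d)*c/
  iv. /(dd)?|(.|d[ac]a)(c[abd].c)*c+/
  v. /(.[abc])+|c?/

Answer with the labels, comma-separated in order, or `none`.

ii, v

i → no match
ii → match
iii → no match
iv → no match
v → match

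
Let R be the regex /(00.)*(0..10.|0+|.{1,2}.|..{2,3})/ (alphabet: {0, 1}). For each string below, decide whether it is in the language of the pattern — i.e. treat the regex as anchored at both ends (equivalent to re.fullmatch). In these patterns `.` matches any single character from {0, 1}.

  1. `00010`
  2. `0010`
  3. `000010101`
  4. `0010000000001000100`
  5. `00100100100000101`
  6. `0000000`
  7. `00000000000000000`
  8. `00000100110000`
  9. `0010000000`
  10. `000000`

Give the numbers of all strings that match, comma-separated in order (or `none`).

1, 2, 3, 5, 6, 7, 9, 10

1 → match
2 → match
3 → match
4 → no match
5 → match
6 → match
7 → match
8 → no match
9 → match
10 → match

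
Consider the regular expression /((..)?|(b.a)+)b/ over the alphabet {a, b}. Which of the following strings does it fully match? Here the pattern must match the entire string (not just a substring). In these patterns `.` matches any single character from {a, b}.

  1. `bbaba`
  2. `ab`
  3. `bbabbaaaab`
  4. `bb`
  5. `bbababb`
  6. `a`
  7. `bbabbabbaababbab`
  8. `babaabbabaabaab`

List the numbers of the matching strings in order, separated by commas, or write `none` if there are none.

none

1 → no match — must end with `b`
2 → no match
3 → no match
4 → no match
5 → no match
6 → no match — must end with `b`
7 → no match
8 → no match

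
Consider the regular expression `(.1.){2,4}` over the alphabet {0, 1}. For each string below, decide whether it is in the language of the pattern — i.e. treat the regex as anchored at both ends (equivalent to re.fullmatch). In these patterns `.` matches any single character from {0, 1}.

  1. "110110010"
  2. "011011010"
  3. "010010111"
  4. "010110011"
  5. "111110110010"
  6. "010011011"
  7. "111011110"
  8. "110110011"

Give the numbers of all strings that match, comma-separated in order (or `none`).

1 → match
2 → match
3 → match
4 → match
5 → match
6 → match
7 → match
8 → match

1, 2, 3, 4, 5, 6, 7, 8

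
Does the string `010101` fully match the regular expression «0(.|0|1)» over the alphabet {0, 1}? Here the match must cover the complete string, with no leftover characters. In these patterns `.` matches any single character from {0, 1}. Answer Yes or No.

No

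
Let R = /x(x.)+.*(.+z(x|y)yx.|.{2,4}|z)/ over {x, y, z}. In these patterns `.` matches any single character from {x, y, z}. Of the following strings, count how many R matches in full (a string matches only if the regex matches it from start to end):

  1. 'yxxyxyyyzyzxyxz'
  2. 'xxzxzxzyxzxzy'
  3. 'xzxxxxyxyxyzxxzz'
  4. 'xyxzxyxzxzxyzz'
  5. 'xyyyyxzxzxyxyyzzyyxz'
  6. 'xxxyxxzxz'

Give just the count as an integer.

2

1 → no match — must start with 'xx'
2 → match
3 → no match — must start with 'xx'
4 → no match — must start with 'xx'
5 → no match — must start with 'xx'
6. 'xxxyxxzxz' → match
Total matched: 2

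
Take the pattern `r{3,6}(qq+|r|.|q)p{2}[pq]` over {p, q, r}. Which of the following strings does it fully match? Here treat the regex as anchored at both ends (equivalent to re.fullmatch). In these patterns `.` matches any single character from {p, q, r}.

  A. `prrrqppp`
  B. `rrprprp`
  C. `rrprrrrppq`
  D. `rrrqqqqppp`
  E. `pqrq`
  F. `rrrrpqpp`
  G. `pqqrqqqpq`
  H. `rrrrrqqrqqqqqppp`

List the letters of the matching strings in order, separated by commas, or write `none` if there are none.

A. `prrrqppp` → no match — must start with `r`
B. `rrprprp` → no match
C. `rrprrrrppq` → no match
D. `rrrqqqqppp` → match
E. `pqrq` → no match — must start with `r`
F. `rrrrpqpp` → no match
G. `pqqrqqqpq` → no match — must start with `r`
H → no match

D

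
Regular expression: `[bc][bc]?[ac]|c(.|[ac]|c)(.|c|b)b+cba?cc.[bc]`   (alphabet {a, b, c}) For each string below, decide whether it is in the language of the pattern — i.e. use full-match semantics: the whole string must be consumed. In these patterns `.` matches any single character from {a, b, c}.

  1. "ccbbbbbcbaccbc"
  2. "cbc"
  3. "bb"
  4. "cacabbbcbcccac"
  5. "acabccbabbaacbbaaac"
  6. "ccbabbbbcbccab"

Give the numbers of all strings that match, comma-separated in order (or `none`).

1, 2

1 → match
2 → match
3 → no match
4 → no match
5 → no match
6 → no match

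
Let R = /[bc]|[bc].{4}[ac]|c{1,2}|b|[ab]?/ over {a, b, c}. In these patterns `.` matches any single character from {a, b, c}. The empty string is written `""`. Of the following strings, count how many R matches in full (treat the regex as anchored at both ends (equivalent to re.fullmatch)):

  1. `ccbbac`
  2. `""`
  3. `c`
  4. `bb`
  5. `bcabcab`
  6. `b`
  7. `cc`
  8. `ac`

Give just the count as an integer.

5

1. `ccbbac` → match
2. `""` → match
3. `c` → match
4. `bb` → no match
5. `bcabcab` → no match
6. `b` → match
7. `cc` → match
8. `ac` → no match
Total matched: 5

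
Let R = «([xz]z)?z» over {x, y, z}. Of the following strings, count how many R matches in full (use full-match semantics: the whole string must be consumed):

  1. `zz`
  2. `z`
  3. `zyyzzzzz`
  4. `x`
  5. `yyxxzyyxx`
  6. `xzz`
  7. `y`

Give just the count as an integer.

1 → no match
2 → match
3 → no match
4 → no match — must end with `z`
5 → no match — must end with `z`
6 → match
7 → no match — must end with `z`
Total matched: 2

2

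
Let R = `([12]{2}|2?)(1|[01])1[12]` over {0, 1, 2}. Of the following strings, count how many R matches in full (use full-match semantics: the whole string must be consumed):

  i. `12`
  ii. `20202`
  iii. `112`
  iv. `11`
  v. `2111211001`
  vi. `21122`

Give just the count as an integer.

i → no match
ii → no match
iii → match
iv → no match
v → no match
vi → no match
Total matched: 1

1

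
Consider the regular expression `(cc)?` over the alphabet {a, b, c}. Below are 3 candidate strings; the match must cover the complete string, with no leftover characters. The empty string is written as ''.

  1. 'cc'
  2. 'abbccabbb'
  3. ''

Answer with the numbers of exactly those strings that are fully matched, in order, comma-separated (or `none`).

1 → match
2 → no match
3 → match

1, 3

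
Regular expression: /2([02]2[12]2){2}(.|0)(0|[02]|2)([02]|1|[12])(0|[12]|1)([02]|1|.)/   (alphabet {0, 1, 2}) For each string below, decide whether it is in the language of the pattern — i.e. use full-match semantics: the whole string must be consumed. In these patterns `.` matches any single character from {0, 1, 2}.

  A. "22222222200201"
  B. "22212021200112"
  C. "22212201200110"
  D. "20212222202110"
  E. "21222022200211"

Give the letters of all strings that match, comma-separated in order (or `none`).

A, B, D

A → match
B → match
C → no match
D → match
E → no match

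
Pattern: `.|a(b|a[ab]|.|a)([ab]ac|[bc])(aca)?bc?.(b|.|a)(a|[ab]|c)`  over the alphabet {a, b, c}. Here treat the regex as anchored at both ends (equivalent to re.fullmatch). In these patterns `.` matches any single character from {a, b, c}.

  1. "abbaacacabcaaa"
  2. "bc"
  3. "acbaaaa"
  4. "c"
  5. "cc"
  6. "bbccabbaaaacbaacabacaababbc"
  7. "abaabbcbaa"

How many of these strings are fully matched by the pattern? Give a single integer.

1

1 → no match
2 → no match
3 → no match
4 → match
5 → no match
6 → no match
7 → no match
Total matched: 1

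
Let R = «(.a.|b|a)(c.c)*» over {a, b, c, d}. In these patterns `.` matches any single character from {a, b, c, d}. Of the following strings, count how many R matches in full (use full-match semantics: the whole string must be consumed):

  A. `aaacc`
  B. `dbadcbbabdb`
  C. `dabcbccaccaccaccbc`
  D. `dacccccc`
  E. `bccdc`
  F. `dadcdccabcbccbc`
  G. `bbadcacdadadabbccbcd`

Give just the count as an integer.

A → no match
B → no match
C → match
D → no match
E → no match
F → no match
G → no match
Total matched: 1

1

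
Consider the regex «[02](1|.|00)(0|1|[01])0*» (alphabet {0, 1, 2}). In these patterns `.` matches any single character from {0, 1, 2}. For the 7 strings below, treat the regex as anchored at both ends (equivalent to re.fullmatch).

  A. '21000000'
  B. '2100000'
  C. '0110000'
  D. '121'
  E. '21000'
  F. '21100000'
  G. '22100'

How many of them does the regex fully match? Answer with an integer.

A → match
B → match
C → match
D → no match
E → match
F → match
G → match
Total matched: 6

6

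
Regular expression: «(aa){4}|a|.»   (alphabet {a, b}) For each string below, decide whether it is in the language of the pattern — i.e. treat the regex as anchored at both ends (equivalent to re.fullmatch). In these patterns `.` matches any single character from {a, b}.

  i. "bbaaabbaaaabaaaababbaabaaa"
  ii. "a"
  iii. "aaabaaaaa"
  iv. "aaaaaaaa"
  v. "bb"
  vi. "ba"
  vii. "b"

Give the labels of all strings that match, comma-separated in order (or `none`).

i → no match
ii → match
iii → no match
iv → match
v → no match
vi → no match
vii → match

ii, iv, vii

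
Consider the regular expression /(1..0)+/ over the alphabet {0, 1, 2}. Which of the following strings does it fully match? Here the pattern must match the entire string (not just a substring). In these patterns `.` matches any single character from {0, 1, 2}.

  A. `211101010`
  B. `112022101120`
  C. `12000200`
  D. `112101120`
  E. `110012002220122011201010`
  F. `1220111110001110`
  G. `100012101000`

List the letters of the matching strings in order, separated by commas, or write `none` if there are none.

G

A → no match — must start with `1`
B → no match
C → no match
D → no match
E → no match
F → no match
G → match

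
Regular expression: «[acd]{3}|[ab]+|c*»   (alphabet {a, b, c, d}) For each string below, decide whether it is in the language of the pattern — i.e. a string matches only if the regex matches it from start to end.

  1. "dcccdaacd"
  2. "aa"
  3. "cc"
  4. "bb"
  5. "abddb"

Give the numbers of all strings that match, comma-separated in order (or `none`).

1 → no match
2 → match
3 → match
4 → match
5 → no match

2, 3, 4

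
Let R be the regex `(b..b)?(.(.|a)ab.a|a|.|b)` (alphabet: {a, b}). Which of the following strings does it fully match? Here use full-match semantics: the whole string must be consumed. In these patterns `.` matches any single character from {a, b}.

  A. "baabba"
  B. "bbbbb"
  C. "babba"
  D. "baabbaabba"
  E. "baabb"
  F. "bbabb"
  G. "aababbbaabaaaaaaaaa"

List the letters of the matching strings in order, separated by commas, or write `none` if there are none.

A, B, C, D, E, F

A → match
B → match
C → match
D → match
E → match
F → match
G → no match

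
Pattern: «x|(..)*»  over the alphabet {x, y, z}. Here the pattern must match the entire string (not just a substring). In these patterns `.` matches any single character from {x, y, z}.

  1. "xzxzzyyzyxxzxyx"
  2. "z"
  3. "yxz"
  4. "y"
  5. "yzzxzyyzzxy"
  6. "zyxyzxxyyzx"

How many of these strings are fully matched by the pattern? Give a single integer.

0

1 → no match
2. "z" → no match
3. "yxz" → no match
4. "y" → no match
5. "yzzxzyyzzxy" → no match
6. "zyxyzxxyyzx" → no match
Total matched: 0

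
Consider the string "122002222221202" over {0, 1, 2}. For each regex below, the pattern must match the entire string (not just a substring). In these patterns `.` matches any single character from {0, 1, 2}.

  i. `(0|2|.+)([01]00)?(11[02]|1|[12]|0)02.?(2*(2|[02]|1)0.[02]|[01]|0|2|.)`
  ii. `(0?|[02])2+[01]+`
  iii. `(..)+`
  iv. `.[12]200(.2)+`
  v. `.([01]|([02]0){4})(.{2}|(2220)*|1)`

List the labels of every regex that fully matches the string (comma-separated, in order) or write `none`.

iv

i → no match
ii → no match
iii → no match
iv → match
v → no match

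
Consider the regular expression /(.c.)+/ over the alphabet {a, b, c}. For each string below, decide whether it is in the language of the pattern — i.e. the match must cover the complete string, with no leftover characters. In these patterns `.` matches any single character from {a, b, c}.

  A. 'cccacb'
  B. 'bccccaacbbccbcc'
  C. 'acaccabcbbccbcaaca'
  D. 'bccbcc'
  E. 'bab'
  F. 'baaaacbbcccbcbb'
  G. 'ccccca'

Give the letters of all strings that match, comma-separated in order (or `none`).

A → match
B → match
C → match
D → match
E → no match
F → no match
G → match

A, B, C, D, G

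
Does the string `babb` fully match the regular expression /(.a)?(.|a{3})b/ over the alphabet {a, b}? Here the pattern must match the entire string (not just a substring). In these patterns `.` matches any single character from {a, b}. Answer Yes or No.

Yes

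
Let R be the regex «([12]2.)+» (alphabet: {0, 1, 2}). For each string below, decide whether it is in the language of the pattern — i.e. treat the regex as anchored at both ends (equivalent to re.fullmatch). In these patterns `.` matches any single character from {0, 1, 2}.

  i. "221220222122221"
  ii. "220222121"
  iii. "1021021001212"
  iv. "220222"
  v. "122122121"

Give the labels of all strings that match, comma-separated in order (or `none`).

i → match
ii. "220222121" → match
iii → no match
iv. "220222" → match
v. "122122121" → match

i, ii, iv, v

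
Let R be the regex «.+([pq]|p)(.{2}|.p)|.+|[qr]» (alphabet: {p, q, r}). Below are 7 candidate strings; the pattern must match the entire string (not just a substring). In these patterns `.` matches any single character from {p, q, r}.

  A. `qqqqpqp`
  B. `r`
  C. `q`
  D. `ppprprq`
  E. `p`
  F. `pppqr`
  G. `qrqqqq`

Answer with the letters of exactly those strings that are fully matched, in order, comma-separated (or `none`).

A, B, C, D, E, F, G

A → match
B → match
C → match
D → match
E → match
F → match
G → match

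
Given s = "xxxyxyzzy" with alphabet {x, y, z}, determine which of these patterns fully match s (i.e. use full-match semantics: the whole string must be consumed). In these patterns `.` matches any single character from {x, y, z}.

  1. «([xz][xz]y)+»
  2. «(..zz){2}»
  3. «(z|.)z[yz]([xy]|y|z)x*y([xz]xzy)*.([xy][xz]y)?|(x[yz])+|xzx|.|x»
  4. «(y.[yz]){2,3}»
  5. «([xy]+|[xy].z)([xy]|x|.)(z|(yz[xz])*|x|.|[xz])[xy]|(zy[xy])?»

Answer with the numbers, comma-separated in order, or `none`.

1 → no match
2 → no match — must end with "zz"
3 → no match
4 → no match — must start with "y"
5 → match

5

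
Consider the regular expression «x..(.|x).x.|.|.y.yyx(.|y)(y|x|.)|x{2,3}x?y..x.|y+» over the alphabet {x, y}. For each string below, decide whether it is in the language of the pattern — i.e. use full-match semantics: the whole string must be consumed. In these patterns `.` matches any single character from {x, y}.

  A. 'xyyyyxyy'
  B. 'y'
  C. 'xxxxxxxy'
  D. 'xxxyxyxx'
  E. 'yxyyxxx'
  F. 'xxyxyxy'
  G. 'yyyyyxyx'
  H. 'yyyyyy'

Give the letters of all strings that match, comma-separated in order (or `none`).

A → match
B → match
C → no match
D → match
E → no match
F → match
G → match
H → match

A, B, D, F, G, H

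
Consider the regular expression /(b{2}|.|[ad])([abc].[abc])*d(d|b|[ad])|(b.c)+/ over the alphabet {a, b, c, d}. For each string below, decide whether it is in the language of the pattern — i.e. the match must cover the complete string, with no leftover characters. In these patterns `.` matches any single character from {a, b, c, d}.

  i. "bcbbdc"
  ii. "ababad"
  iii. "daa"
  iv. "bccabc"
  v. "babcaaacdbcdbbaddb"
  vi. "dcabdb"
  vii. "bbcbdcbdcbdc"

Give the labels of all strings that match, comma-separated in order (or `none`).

i → no match
ii → no match
iii → no match
iv → no match
v → no match
vi → match
vii → match

vi, vii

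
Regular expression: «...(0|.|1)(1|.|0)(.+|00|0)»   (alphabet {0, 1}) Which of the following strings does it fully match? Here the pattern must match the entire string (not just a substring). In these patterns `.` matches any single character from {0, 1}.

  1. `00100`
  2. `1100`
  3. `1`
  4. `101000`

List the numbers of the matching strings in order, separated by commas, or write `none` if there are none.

1 → no match
2 → no match
3 → no match
4 → match

4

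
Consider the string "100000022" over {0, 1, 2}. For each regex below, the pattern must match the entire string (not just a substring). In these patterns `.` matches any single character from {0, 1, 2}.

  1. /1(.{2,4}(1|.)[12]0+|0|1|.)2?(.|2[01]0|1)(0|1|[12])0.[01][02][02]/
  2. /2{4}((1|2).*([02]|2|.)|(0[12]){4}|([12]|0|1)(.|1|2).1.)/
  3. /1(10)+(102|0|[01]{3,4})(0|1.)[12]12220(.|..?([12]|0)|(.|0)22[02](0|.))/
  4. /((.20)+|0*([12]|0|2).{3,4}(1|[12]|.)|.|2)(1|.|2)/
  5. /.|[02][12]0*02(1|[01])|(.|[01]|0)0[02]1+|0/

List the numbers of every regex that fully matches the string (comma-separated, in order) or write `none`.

1 → match
2 → no match — must start with "2"
3 → no match — must start with "110"
4 → no match
5 → no match

1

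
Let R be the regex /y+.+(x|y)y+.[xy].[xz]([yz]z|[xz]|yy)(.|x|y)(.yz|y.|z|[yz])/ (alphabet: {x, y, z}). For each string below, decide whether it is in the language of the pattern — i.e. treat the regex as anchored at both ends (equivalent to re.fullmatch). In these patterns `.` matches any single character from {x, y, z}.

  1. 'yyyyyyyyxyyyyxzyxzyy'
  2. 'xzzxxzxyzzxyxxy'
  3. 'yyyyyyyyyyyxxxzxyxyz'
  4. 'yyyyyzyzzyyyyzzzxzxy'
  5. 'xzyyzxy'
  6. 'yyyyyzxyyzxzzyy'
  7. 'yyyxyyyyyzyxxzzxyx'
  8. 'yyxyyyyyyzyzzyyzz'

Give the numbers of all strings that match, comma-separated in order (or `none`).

1 → no match
2 → no match — must start with 'y'
3 → match
4 → no match
5 → no match — must start with 'y'
6 → no match
7 → match
8 → match

3, 7, 8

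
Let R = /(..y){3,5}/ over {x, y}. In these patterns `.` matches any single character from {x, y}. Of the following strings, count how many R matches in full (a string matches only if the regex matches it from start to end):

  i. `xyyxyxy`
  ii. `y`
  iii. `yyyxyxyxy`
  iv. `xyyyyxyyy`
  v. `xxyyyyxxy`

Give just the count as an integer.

1

i → no match
ii → no match
iii → no match
iv → no match
v → match
Total matched: 1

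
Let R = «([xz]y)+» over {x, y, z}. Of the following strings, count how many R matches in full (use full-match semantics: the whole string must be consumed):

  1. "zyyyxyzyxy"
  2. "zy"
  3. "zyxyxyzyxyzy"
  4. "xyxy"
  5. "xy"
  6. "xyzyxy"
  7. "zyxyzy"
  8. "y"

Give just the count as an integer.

6

1 → no match
2 → match
3 → match
4 → match
5 → match
6 → match
7 → match
8 → no match
Total matched: 6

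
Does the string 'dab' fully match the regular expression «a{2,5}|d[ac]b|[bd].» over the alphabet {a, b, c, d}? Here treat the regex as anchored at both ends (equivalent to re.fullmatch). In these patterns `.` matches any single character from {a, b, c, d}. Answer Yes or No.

Yes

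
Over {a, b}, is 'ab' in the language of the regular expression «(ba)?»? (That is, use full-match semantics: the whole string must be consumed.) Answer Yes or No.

No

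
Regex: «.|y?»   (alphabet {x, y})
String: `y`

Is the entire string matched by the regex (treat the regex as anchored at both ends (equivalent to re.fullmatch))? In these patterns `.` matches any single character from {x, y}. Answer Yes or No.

Yes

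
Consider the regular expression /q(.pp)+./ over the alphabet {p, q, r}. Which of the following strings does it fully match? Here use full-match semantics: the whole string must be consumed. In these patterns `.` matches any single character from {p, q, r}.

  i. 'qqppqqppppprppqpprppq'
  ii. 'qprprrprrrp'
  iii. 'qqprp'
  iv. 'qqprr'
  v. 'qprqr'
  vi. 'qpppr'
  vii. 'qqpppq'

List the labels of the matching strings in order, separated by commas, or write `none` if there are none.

vi

i → no match
ii → no match
iii → no match
iv → no match
v → no match
vi → match
vii → no match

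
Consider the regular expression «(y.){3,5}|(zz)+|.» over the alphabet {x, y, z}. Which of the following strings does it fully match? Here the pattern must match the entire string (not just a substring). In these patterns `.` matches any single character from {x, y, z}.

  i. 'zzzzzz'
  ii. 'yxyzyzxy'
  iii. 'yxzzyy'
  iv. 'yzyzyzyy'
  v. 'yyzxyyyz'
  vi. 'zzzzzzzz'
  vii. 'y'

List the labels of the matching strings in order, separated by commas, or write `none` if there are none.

i → match
ii → no match
iii → no match
iv → match
v → no match
vi → match
vii → match

i, iv, vi, vii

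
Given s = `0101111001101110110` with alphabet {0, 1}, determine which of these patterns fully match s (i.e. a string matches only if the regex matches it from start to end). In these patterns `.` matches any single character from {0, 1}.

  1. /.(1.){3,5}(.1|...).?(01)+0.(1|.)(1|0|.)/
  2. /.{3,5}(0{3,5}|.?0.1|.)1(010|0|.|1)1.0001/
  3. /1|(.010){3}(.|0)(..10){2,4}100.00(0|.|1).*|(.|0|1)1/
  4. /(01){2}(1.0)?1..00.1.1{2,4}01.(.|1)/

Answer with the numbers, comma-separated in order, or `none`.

1 → no match
2 → no match — must end with `0001`
3 → no match
4 → match

4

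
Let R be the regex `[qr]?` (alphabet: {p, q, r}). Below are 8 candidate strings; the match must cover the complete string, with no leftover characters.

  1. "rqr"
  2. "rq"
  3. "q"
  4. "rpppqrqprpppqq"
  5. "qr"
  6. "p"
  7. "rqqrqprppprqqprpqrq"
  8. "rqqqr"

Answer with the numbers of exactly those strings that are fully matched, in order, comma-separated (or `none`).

3

1. "rqr" → no match
2. "rq" → no match
3. "q" → match
4 → no match
5. "qr" → no match
6. "p" → no match
7 → no match
8. "rqqqr" → no match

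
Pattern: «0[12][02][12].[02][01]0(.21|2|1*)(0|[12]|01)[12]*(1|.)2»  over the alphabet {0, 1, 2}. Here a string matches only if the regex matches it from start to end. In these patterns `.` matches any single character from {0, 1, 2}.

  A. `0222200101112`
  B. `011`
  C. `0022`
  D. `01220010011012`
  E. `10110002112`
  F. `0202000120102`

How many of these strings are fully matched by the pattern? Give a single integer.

0

A → no match
B → no match — must end with `2`
C → no match
D → no match
E → no match — must start with `0`
F → no match
Total matched: 0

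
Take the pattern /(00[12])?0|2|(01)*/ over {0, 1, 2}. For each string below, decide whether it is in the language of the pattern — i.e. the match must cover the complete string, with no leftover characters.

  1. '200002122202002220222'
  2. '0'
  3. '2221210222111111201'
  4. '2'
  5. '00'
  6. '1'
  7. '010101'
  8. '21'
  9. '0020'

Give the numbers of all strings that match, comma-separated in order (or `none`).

2, 4, 7, 9

1 → no match
2. '0' → match
3 → no match
4. '2' → match
5. '00' → no match
6. '1' → no match
7. '010101' → match
8. '21' → no match
9. '0020' → match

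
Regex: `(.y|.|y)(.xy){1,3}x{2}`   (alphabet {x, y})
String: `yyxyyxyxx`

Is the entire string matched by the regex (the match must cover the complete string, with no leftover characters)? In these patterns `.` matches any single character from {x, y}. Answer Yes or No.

Yes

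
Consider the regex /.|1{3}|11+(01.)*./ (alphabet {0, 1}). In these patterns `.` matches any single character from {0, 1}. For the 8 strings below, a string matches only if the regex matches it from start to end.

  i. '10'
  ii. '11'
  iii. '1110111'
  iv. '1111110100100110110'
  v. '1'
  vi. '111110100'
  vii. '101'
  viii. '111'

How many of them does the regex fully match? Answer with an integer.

5

i → no match
ii → no match
iii → match
iv → match
v → match
vi → match
vii → no match
viii → match
Total matched: 5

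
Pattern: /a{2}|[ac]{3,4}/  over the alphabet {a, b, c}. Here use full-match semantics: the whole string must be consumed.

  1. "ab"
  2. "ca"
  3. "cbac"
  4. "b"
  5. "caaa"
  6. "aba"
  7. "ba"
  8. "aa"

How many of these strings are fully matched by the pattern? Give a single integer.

2

1. "ab" → no match
2. "ca" → no match
3. "cbac" → no match
4. "b" → no match
5. "caaa" → match
6. "aba" → no match
7. "ba" → no match
8. "aa" → match
Total matched: 2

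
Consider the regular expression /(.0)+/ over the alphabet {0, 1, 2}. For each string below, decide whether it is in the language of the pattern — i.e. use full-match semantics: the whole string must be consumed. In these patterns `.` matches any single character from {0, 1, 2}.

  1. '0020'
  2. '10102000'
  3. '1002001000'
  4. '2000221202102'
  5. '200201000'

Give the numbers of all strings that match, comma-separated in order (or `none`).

1. '0020' → match
2. '10102000' → match
3. '1002001000' → no match
4 → no match — must end with '0'
5. '200201000' → no match

1, 2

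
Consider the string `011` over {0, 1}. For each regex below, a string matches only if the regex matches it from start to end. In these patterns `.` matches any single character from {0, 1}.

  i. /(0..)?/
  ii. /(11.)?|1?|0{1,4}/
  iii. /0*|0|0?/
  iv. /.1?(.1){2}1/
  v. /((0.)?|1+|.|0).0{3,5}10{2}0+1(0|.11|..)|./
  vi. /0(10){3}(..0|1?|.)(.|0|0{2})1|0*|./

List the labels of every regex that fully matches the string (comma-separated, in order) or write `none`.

i

i → match
ii → no match
iii → no match
iv → no match
v → no match
vi → no match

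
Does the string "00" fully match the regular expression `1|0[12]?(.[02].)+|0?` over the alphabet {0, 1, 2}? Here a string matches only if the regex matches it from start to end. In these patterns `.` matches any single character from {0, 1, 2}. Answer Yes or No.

No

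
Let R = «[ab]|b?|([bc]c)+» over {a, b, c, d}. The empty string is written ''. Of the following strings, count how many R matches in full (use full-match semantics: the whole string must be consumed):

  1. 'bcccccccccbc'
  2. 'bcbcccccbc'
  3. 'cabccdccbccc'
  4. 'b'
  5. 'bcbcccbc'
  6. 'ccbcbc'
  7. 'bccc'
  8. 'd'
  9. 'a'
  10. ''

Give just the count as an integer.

1. 'bcccccccccbc' → match
2. 'bcbcccccbc' → match
3. 'cabccdccbccc' → no match
4. 'b' → match
5. 'bcbcccbc' → match
6. 'ccbcbc' → match
7. 'bccc' → match
8. 'd' → no match
9. 'a' → match
10. '' → match
Total matched: 8

8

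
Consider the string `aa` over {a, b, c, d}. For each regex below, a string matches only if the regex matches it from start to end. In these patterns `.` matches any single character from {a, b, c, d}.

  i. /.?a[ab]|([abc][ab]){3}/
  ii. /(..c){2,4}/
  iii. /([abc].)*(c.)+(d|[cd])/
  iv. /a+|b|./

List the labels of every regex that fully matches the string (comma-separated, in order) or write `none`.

i → match
ii → no match — must end with `c`
iii → no match
iv → match

i, iv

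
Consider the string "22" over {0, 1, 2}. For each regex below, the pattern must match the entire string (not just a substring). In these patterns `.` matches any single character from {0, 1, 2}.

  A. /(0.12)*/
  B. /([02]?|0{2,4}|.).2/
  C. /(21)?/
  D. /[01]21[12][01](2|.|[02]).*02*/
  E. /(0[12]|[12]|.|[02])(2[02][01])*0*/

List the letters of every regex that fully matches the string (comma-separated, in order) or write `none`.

B

A → no match
B → match
C → no match
D → no match
E → no match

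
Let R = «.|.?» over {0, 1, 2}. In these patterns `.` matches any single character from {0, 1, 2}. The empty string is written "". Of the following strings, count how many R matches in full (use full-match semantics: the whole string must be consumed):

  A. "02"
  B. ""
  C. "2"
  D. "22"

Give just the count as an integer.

2

A. "02" → no match
B. "" → match
C. "2" → match
D. "22" → no match
Total matched: 2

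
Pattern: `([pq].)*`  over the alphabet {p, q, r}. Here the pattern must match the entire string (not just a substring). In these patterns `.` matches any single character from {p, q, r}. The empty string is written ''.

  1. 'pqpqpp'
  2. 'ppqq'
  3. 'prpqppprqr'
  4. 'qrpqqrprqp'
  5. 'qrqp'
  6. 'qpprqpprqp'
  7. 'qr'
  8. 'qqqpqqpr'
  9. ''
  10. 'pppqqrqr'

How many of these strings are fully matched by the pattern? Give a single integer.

1. 'pqpqpp' → match
2. 'ppqq' → match
3. 'prpqppprqr' → match
4. 'qrpqqrprqp' → match
5. 'qrqp' → match
6. 'qpprqpprqp' → match
7. 'qr' → match
8. 'qqqpqqpr' → match
9. '' → match
10. 'pppqqrqr' → match
Total matched: 10

10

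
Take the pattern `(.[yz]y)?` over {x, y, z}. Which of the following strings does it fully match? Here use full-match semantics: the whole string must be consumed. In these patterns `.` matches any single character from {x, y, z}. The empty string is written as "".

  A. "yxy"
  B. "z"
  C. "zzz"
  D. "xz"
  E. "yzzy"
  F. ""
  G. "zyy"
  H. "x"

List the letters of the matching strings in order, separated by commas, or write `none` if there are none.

A → no match
B → no match
C → no match
D → no match
E → no match
F → match
G → match
H → no match

F, G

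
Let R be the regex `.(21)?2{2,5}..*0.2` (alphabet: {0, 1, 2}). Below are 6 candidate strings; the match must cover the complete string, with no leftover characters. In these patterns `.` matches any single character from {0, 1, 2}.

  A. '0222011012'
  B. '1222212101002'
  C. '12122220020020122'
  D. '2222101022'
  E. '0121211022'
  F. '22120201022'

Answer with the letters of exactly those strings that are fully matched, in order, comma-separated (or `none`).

A, B, D

A → match
B → match
C → no match
D → match
E → no match
F → no match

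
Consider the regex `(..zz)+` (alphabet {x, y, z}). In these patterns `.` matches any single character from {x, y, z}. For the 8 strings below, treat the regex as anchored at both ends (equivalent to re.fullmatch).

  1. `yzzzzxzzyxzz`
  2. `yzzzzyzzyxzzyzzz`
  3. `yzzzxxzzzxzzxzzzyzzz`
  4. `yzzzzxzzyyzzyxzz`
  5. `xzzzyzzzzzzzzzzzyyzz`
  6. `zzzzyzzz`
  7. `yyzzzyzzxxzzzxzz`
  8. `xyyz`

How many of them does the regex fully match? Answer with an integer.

1 → match
2 → match
3 → match
4 → match
5 → match
6 → match
7 → match
8 → no match — must end with `zz`
Total matched: 7

7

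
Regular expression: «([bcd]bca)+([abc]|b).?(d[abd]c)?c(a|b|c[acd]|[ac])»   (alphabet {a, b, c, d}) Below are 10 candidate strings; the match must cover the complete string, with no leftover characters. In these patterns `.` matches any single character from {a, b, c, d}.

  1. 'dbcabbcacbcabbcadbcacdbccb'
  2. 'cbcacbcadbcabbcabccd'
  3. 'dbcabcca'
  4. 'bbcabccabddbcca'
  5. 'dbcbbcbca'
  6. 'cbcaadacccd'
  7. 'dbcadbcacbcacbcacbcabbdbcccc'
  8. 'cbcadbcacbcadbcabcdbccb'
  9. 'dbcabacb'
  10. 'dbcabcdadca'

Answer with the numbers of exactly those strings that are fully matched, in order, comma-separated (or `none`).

1 → match
2 → match
3. 'dbcabcca' → match
4 → no match
5. 'dbcbbcbca' → no match
6. 'cbcaadacccd' → match
7 → match
8 → match
9. 'dbcabacb' → match
10. 'dbcabcdadca' → no match

1, 2, 3, 6, 7, 8, 9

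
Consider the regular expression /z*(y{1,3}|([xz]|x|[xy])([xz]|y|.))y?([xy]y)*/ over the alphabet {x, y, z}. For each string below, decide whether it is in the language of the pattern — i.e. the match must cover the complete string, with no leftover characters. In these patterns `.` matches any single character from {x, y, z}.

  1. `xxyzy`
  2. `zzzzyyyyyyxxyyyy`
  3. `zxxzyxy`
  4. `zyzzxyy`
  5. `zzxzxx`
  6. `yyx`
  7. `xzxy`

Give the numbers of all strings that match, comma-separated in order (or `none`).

1. `xxyzy` → no match
2 → no match
3. `zxxzyxy` → no match
4. `zyzzxyy` → no match
5. `zzxzxx` → no match
6. `yyx` → no match
7. `xzxy` → match

7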